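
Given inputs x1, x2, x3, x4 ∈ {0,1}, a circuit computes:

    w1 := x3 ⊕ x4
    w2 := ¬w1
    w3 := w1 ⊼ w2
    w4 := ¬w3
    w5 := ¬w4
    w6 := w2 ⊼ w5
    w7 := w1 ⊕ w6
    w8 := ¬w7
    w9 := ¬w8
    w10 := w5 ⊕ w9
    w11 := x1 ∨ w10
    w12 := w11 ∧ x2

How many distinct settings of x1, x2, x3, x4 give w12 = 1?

8

w12 = w11 ∧ x2 must be 1, so both w11 = 1 and x2 = 1.
Enumerating the 16 input combinations, 8 give w12 = 1 and 8 give w12 = 0.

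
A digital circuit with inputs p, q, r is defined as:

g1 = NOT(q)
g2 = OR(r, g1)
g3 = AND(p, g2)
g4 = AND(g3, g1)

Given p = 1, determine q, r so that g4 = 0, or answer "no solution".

g4 = AND(g3, g1) must be 0, so at least one of g3, g1 is 0.
Check with p = 1 and q=1, r=0:
g1 = NOT(q) = NOT 1 = 0
g2 = OR(r, g1) = OR(0, 0) = 0
g3 = AND(p, g2) = AND(1, 0) = 0
g4 = AND(g3, g1) = AND(0, 0) = 0
So g4 = 0.

q=1 r=0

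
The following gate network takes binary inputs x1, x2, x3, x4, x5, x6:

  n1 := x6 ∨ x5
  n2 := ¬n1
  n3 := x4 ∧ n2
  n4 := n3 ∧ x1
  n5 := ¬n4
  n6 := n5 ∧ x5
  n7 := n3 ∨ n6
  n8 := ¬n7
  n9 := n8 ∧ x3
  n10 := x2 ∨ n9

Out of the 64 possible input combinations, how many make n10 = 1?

38

n10 = x2 ∨ n9 must be 1, so at least one of x2, n9 is 1.
Enumerating the 64 input combinations, 38 give n10 = 1 and 26 give n10 = 0.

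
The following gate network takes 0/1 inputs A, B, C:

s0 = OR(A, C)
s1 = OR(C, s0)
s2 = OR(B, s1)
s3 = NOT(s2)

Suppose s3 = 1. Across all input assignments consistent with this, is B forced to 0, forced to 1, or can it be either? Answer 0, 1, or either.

0

s3 = NOT(s2) must be 1, so s2 = 0.
Every assignment with s3 = 1 has B = 0; there are 1 such assignment(s).
  A=0, B=0, C=0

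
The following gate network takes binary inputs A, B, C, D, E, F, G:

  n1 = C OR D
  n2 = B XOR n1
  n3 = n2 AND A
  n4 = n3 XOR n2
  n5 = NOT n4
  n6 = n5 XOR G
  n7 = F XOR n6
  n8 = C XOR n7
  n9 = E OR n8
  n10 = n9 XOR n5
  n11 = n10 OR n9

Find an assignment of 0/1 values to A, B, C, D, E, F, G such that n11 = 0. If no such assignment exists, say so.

Check with A=0, B=1, C=0, D=0, E=0, F=1, G=1:
n1 = C OR D = 0 OR 0 = 0
n2 = B XOR n1 = 1 XOR 0 = 1
n3 = n2 AND A = 1 AND 0 = 0
n4 = n3 XOR n2 = 0 XOR 1 = 1
n5 = NOT n4 = NOT 1 = 0
n6 = n5 XOR G = 0 XOR 1 = 1
n7 = F XOR n6 = 1 XOR 1 = 0
n8 = C XOR n7 = 0 XOR 0 = 0
n9 = E OR n8 = 0 OR 0 = 0
n10 = n9 XOR n5 = 0 XOR 0 = 0
n11 = n10 OR n9 = 0 OR 0 = 0
So n11 = 0 as required.

A=0, B=1, C=0, D=0, E=0, F=1, G=1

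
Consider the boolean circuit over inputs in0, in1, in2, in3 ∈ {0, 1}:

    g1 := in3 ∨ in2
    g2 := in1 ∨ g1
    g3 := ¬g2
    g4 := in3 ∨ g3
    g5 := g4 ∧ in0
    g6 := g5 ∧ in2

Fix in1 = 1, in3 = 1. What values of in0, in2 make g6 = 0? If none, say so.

g6 = g5 ∧ in2 must be 0, so at least one of g5, in2 is 0.
Check with in1 = 1, in3 = 1 and in0=1, in2=0:
g1 = in3 ∨ in2 = 1 ∨ 0 = 1
g2 = in1 ∨ g1 = 1 ∨ 1 = 1
g3 = ¬g2 = ¬1 = 0
g4 = in3 ∨ g3 = 1 ∨ 0 = 1
g5 = g4 ∧ in0 = 1 ∧ 1 = 1
g6 = g5 ∧ in2 = 1 ∧ 0 = 0
So g6 = 0.

in0=1 in2=0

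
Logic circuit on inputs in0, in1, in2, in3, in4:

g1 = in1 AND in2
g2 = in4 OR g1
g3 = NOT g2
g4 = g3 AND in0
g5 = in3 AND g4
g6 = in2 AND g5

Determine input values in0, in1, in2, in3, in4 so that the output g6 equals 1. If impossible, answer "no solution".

g6 = in2 AND g5 must be 1, so both in2 = 1 and g5 = 1.
Check with in0=1 in1=0 in2=1 in3=1 in4=0:
g1 = in1 AND in2 = 0 AND 1 = 0
g2 = in4 OR g1 = 0 OR 0 = 0
g3 = NOT g2 = NOT 0 = 1
g4 = g3 AND in0 = 1 AND 1 = 1
g5 = in3 AND g4 = 1 AND 1 = 1
g6 = in2 AND g5 = 1 AND 1 = 1
So g6 = 1 as required.

in0=1 in1=0 in2=1 in3=1 in4=0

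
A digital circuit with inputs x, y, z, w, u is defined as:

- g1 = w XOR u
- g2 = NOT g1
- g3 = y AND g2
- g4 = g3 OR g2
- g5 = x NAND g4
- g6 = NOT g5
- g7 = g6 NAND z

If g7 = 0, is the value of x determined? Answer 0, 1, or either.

1

g7 = g6 NAND z must be 0, so both g6 = 1 and z = 1.
g6 = NOT g5 must be 1, so g5 = 0.
Every assignment with g7 = 0 has x = 1; there are 4 such assignment(s).
  x=1, y=0, z=1, w=0, u=0
  x=1, y=0, z=1, w=1, u=1
  x=1, y=1, z=1, w=0, u=0
  x=1, y=1, z=1, w=1, u=1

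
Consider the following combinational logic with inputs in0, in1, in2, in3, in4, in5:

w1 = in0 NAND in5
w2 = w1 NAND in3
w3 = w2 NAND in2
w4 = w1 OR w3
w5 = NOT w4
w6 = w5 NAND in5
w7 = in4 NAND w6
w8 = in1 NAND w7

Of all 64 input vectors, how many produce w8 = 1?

w8 = in1 NAND w7 must be 1, so at least one of in1, w7 is 0.
Enumerating the 64 input combinations, 46 give w8 = 1 and 18 give w8 = 0.

46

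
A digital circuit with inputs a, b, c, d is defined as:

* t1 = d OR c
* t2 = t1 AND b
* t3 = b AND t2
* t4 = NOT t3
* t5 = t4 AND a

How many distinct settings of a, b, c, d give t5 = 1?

5

t5 = t4 AND a must be 1, so both t4 = 1 and a = 1.
t4 = NOT t3 must be 1, so t3 = 0.
t3 = b AND t2 must be 0, so at least one of b, t2 is 0.
Satisfying assignments:
  a=1, b=0, c=0, d=0
  a=1, b=0, c=0, d=1
  a=1, b=0, c=1, d=0
  a=1, b=0, c=1, d=1
  a=1, b=1, c=0, d=0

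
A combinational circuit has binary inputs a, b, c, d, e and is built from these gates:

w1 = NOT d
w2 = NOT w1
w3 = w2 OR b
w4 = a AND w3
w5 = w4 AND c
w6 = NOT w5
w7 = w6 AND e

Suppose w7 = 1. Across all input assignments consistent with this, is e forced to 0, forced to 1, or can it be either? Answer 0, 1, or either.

1

w7 = w6 AND e must be 1, so both w6 = 1 and e = 1.
w6 = NOT w5 must be 1, so w5 = 0.
Every assignment with w7 = 1 has e = 1; there are 13 such assignment(s).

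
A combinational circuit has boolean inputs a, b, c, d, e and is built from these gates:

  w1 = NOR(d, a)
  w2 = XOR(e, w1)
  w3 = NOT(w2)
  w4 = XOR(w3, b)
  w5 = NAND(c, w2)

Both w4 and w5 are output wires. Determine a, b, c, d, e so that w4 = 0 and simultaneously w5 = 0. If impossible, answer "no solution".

a=1, b=0, c=1, d=0, e=1

Check with a=1, b=0, c=1, d=0, e=1:
w1 = NOR(d, a) = NOR(0, 1) = 0
w2 = XOR(e, w1) = XOR(1, 0) = 1
w3 = NOT(w2) = NOT 1 = 0
w4 = XOR(w3, b) = XOR(0, 0) = 0
w5 = NAND(c, w2) = NAND(1, 1) = 0
So w4 = 0 and w5 = 0.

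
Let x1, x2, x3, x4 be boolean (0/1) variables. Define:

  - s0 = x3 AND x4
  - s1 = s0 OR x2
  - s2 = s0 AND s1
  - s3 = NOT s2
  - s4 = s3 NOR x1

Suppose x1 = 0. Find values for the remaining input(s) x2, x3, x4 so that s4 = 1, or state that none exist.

s4 = s3 NOR x1 must be 1, so both s3 = 0 and x1 = 0.
s3 = NOT s2 must be 0, so s2 = 1.
Check with x1 = 0 and x2=0, x3=1, x4=1:
s0 = x3 AND x4 = 1 AND 1 = 1
s1 = s0 OR x2 = 1 OR 0 = 1
s2 = s0 AND s1 = 1 AND 1 = 1
s3 = NOT s2 = NOT 1 = 0
s4 = s3 NOR x1 = 0 NOR 0 = 1
So s4 = 1.

x2=0, x3=1, x4=1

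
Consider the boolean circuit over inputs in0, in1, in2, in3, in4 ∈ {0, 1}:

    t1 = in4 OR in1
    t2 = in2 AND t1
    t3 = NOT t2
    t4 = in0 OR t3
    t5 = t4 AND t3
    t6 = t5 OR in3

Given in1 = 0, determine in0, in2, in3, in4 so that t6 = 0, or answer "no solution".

in0=0, in2=1, in3=0, in4=1

t6 = t5 OR in3 must be 0, so both t5 = 0 and in3 = 0.
Check with in1 = 0 and in0=0, in2=1, in3=0, in4=1:
t1 = in4 OR in1 = 1 OR 0 = 1
t2 = in2 AND t1 = 1 AND 1 = 1
t3 = NOT t2 = NOT 1 = 0
t4 = in0 OR t3 = 0 OR 0 = 0
t5 = t4 AND t3 = 0 AND 0 = 0
t6 = t5 OR in3 = 0 OR 0 = 0
So t6 = 0.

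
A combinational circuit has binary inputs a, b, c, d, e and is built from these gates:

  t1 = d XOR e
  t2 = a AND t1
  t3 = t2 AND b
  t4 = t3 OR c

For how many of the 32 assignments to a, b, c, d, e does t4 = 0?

t4 = t3 OR c must be 0, so both t3 = 0 and c = 0.
t3 = t2 AND b must be 0, so at least one of t2, b is 0.
Enumerating the 32 input combinations, 14 give t4 = 0 and 18 give t4 = 1.

14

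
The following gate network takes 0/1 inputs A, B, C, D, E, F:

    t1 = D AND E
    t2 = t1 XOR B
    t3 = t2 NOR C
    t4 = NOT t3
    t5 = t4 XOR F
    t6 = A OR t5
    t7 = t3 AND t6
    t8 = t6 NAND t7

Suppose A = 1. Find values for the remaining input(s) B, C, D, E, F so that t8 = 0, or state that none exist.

B=0, C=0, D=1, E=0, F=1

t8 = t6 NAND t7 must be 0, so both t6 = 1 and t7 = 1.
Check with A = 1 and B=0, C=0, D=1, E=0, F=1:
t1 = D AND E = 1 AND 0 = 0
t2 = t1 XOR B = 0 XOR 0 = 0
t3 = t2 NOR C = 0 NOR 0 = 1
t4 = NOT t3 = NOT 1 = 0
t5 = t4 XOR F = 0 XOR 1 = 1
t6 = A OR t5 = 1 OR 1 = 1
t7 = t3 AND t6 = 1 AND 1 = 1
t8 = t6 NAND t7 = 1 NAND 1 = 0
So t8 = 0.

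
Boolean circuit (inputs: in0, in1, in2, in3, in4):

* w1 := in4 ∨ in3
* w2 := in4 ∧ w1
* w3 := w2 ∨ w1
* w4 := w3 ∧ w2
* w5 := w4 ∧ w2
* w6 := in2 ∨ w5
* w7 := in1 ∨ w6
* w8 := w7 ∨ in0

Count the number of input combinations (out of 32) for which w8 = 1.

w8 = w7 ∨ in0 must be 1, so at least one of w7, in0 is 1.
Enumerating the 32 input combinations, 30 give w8 = 1 and 2 give w8 = 0.

30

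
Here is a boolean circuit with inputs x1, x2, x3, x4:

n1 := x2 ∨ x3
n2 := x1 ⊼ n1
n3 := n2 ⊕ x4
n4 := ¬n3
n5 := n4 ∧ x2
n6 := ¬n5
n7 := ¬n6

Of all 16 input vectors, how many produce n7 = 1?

n7 = ¬n6 must be 1, so n6 = 0.
n6 = ¬n5 must be 0, so n5 = 1.
n5 = n4 ∧ x2 must be 1, so both n4 = 1 and x2 = 1.
Satisfying assignments:
  x1=0, x2=1, x3=0, x4=1
  x1=0, x2=1, x3=1, x4=1
  x1=1, x2=1, x3=0, x4=0
  x1=1, x2=1, x3=1, x4=0

4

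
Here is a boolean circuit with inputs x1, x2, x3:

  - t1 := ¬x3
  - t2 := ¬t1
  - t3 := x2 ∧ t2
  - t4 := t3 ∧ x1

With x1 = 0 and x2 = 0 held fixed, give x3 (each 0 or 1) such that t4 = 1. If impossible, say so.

no solution exists

With x1 = 0 and x2 = 0 fixed, none of the 2 settings of x3 give t4 = 1.
For example, with x3=0:
t1 = ¬x3 = ¬0 = 1
t2 = ¬t1 = ¬1 = 0
t3 = x2 ∧ t2 = 0 ∧ 0 = 0
t4 = t3 ∧ x1 = 0 ∧ 0 = 0
giving t4 = 0 ≠ 1.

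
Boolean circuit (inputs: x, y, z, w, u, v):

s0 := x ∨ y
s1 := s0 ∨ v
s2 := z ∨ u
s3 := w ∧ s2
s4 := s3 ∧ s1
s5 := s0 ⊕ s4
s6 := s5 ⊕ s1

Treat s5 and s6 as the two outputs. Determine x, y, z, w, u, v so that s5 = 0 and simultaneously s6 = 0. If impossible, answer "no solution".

x=0 y=0 z=0 w=0 u=1 v=0

Check with x=0 y=0 z=0 w=0 u=1 v=0:
s0 = x ∨ y = 0 ∨ 0 = 0
s1 = s0 ∨ v = 0 ∨ 0 = 0
s2 = z ∨ u = 0 ∨ 1 = 1
s3 = w ∧ s2 = 0 ∧ 1 = 0
s4 = s3 ∧ s1 = 0 ∧ 0 = 0
s5 = s0 ⊕ s4 = 0 ⊕ 0 = 0
s6 = s5 ⊕ s1 = 0 ⊕ 0 = 0
So s5 = 0 and s6 = 0.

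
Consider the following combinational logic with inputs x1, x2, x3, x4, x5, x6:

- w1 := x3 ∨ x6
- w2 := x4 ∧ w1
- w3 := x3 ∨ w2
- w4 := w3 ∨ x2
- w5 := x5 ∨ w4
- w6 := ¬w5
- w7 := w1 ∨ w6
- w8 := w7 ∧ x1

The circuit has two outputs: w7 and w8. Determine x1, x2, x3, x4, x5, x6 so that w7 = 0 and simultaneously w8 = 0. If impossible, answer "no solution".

Check with x1=0, x2=1, x3=0, x4=1, x5=1, x6=0:
w1 = x3 ∨ x6 = 0 ∨ 0 = 0
w2 = x4 ∧ w1 = 1 ∧ 0 = 0
w3 = x3 ∨ w2 = 0 ∨ 0 = 0
w4 = w3 ∨ x2 = 0 ∨ 1 = 1
w5 = x5 ∨ w4 = 1 ∨ 1 = 1
w6 = ¬w5 = ¬1 = 0
w7 = w1 ∨ w6 = 0 ∨ 0 = 0
w8 = w7 ∧ x1 = 0 ∧ 0 = 0
So w7 = 0 and w8 = 0.

x1=0, x2=1, x3=0, x4=1, x5=1, x6=0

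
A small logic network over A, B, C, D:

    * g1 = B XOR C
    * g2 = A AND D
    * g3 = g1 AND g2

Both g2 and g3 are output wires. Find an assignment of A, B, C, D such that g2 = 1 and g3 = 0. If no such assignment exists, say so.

Check with A=1, B=1, C=1, D=1:
g1 = B XOR C = 1 XOR 1 = 0
g2 = A AND D = 1 AND 1 = 1
g3 = g1 AND g2 = 0 AND 1 = 0
So g2 = 1 and g3 = 0.

A=1, B=1, C=1, D=1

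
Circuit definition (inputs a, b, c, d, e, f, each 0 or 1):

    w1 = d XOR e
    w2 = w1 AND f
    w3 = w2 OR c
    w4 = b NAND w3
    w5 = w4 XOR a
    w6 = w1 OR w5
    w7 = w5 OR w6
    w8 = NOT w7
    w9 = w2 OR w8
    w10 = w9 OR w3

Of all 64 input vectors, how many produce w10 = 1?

w10 = w9 OR w3 must be 1, so at least one of w9, w3 is 1.
Enumerating the 64 input combinations, 48 give w10 = 1 and 16 give w10 = 0.

48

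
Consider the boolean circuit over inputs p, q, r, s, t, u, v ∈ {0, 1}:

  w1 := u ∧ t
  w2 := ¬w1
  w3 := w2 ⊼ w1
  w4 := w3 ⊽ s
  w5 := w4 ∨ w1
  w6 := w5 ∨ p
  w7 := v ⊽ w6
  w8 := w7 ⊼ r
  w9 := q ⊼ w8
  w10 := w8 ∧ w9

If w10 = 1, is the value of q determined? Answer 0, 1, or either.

0

w10 = w8 ∧ w9 must be 1, so both w8 = 1 and w9 = 1.
w8 = w7 ⊼ r must be 1, so at least one of w7, r is 0.
w9 = q ⊼ w8 must be 1, so at least one of q, w8 is 0.
Every assignment with w10 = 1 has q = 0; there are 58 such assignment(s).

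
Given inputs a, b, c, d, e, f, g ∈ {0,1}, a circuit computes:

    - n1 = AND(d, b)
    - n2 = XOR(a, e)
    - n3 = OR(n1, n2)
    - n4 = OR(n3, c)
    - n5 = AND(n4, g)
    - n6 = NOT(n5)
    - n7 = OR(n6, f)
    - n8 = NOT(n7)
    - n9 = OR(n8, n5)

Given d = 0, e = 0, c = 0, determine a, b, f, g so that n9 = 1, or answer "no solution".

a=1, b=0, f=1, g=1

Check with d = 0, e = 0, c = 0 and a=1, b=0, f=1, g=1:
n1 = AND(d, b) = AND(0, 0) = 0
n2 = XOR(a, e) = XOR(1, 0) = 1
n3 = OR(n1, n2) = OR(0, 1) = 1
n4 = OR(n3, c) = OR(1, 0) = 1
n5 = AND(n4, g) = AND(1, 1) = 1
n6 = NOT(n5) = NOT 1 = 0
n7 = OR(n6, f) = OR(0, 1) = 1
n8 = NOT(n7) = NOT 1 = 0
n9 = OR(n8, n5) = OR(0, 1) = 1
So n9 = 1.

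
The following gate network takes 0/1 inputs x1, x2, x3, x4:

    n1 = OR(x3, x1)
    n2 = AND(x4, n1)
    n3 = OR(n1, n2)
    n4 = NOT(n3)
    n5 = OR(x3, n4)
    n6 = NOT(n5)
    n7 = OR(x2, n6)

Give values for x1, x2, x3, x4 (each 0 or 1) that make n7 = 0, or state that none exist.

n7 = OR(x2, n6) must be 0, so both x2 = 0 and n6 = 0.
n6 = NOT(n5) must be 0, so n5 = 1.
n5 = OR(x3, n4) must be 1, so at least one of x3, n4 is 1.
Check with x1=0, x2=0, x3=1, x4=0:
n1 = OR(x3, x1) = OR(1, 0) = 1
n2 = AND(x4, n1) = AND(0, 1) = 0
n3 = OR(n1, n2) = OR(1, 0) = 1
n4 = NOT(n3) = NOT 1 = 0
n5 = OR(x3, n4) = OR(1, 0) = 1
n6 = NOT(n5) = NOT 1 = 0
n7 = OR(x2, n6) = OR(0, 0) = 0
So n7 = 0 as required.

x1=0, x2=0, x3=1, x4=0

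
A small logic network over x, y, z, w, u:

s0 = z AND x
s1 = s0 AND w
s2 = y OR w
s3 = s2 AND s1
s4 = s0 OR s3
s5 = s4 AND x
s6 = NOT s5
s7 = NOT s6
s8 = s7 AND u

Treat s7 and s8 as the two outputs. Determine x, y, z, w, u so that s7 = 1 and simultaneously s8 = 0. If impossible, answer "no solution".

Check with x=1 y=1 z=1 w=0 u=0:
s0 = z AND x = 1 AND 1 = 1
s1 = s0 AND w = 1 AND 0 = 0
s2 = y OR w = 1 OR 0 = 1
s3 = s2 AND s1 = 1 AND 0 = 0
s4 = s0 OR s3 = 1 OR 0 = 1
s5 = s4 AND x = 1 AND 1 = 1
s6 = NOT s5 = NOT 1 = 0
s7 = NOT s6 = NOT 0 = 1
s8 = s7 AND u = 1 AND 0 = 0
So s7 = 1 and s8 = 0.

x=1 y=1 z=1 w=0 u=0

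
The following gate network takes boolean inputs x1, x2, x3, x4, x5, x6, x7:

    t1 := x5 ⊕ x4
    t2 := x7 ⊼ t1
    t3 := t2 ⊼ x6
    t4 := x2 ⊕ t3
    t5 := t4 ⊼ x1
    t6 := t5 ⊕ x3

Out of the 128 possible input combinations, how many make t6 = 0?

t6 = t5 ⊕ x3 must be 0, so t5 and x3 are equal.
Enumerating the 128 input combinations, 64 give t6 = 0 and 64 give t6 = 1.

64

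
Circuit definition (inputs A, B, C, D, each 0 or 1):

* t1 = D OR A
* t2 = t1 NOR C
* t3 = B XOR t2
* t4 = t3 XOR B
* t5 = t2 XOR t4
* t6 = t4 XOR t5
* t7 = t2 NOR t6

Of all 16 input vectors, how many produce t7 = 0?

2

t7 = t2 NOR t6 must be 0, so at least one of t2, t6 is 1.
Satisfying assignments:
  A=0, B=0, C=0, D=0
  A=0, B=1, C=0, D=0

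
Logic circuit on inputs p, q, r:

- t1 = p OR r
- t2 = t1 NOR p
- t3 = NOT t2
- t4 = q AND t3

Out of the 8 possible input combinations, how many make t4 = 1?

3

t4 = q AND t3 must be 1, so both q = 1 and t3 = 1.
Enumerating the 8 input combinations, 3 give t4 = 1 and 5 give t4 = 0.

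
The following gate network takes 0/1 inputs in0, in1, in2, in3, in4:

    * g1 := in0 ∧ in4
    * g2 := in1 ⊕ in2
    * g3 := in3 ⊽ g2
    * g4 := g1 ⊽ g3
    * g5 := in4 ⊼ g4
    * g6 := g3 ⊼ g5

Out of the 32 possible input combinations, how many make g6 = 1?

24

g6 = g3 ⊼ g5 must be 1, so at least one of g3, g5 is 0.
Enumerating the 32 input combinations, 24 give g6 = 1 and 8 give g6 = 0.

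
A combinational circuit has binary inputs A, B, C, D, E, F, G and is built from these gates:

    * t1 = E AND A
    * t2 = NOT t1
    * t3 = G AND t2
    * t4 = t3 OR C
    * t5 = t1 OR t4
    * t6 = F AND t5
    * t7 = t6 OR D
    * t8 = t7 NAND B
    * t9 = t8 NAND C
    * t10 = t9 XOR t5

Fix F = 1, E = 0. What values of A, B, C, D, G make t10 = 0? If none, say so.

A=0, B=1, C=1, D=0, G=1

t10 = t9 XOR t5 must be 0, so t9 and t5 are equal.
Check with F = 1, E = 0 and A=0, B=1, C=1, D=0, G=1:
t1 = E AND A = 0 AND 0 = 0
t2 = NOT t1 = NOT 0 = 1
t3 = G AND t2 = 1 AND 1 = 1
t4 = t3 OR C = 1 OR 1 = 1
t5 = t1 OR t4 = 0 OR 1 = 1
t6 = F AND t5 = 1 AND 1 = 1
t7 = t6 OR D = 1 OR 0 = 1
t8 = t7 NAND B = 1 NAND 1 = 0
t9 = t8 NAND C = 0 NAND 1 = 1
t10 = t9 XOR t5 = 1 XOR 1 = 0
So t10 = 0.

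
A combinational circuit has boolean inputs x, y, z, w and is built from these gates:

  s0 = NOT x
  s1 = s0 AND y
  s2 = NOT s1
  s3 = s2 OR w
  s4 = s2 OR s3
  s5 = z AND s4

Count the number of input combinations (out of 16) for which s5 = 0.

9

s5 = z AND s4 must be 0, so at least one of z, s4 is 0.
Enumerating the 16 input combinations, 9 give s5 = 0 and 7 give s5 = 1.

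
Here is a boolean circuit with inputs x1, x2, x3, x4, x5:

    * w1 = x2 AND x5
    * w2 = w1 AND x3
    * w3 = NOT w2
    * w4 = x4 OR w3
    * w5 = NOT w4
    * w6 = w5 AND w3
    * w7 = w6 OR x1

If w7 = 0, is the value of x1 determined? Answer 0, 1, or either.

0

w7 = w6 OR x1 must be 0, so both w6 = 0 and x1 = 0.
w6 = w5 AND w3 must be 0, so at least one of w5, w3 is 0.
Every assignment with w7 = 0 has x1 = 0; there are 16 such assignment(s).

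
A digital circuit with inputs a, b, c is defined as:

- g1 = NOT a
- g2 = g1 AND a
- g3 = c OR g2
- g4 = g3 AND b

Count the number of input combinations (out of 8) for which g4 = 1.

2

g4 = g3 AND b must be 1, so both g3 = 1 and b = 1.
g3 = c OR g2 must be 1, so at least one of c, g2 is 1.
Enumerating the 8 input combinations, 2 give g4 = 1 and 6 give g4 = 0.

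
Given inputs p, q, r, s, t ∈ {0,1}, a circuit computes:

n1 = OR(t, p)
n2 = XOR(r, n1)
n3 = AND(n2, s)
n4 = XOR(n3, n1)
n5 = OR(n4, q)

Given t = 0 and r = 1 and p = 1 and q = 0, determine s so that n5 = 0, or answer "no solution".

no solution exists

With t = 0 and r = 1 and p = 1 and q = 0 fixed, none of the 2 settings of s give n5 = 0.
For example, with s=0:
n1 = OR(t, p) = OR(0, 1) = 1
n2 = XOR(r, n1) = XOR(1, 1) = 0
n3 = AND(n2, s) = AND(0, 0) = 0
n4 = XOR(n3, n1) = XOR(0, 1) = 1
n5 = OR(n4, q) = OR(1, 0) = 1
giving n5 = 1 ≠ 0.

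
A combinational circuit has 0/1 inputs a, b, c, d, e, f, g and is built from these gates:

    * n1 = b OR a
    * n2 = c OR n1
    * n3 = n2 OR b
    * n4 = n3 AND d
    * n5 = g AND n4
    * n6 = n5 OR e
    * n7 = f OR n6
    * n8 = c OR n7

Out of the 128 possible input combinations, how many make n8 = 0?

n8 = c OR n7 must be 0, so both c = 0 and n7 = 0.
n7 = f OR n6 must be 0, so both f = 0 and n6 = 0.
Enumerating the 128 input combinations, 13 give n8 = 0 and 115 give n8 = 1.

13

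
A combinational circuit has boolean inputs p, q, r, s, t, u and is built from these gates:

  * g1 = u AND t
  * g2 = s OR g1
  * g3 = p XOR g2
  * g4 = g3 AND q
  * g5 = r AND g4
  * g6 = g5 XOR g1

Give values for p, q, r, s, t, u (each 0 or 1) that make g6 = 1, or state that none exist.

Check with p=0, q=0, r=1, s=1, t=1, u=1:
g1 = u AND t = 1 AND 1 = 1
g2 = s OR g1 = 1 OR 1 = 1
g3 = p XOR g2 = 0 XOR 1 = 1
g4 = g3 AND q = 1 AND 0 = 0
g5 = r AND g4 = 1 AND 0 = 0
g6 = g5 XOR g1 = 0 XOR 1 = 1
So g6 = 1 as required.

p=0, q=0, r=1, s=1, t=1, u=1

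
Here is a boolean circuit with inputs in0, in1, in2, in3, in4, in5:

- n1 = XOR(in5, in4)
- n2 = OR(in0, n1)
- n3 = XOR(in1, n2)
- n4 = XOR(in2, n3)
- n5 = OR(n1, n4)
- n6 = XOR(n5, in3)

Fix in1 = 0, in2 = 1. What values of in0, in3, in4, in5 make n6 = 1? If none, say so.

n6 = XOR(n5, in3) must be 1, so n5 and in3 differ.
Check with in1 = 0, in2 = 1 and in0=1, in3=1, in4=1, in5=1:
n1 = XOR(in5, in4) = XOR(1, 1) = 0
n2 = OR(in0, n1) = OR(1, 0) = 1
n3 = XOR(in1, n2) = XOR(0, 1) = 1
n4 = XOR(in2, n3) = XOR(1, 1) = 0
n5 = OR(n1, n4) = OR(0, 0) = 0
n6 = XOR(n5, in3) = XOR(0, 1) = 1
So n6 = 1.

in0=1 in3=1 in4=1 in5=1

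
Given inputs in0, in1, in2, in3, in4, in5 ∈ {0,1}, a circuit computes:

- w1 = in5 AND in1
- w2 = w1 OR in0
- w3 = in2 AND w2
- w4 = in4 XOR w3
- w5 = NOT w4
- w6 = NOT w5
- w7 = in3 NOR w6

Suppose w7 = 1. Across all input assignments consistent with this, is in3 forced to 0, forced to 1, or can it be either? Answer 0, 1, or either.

w7 = in3 NOR w6 must be 1, so both in3 = 0 and w6 = 0.
w6 = NOT w5 must be 0, so w5 = 1.
Every assignment with w7 = 1 has in3 = 0; there are 16 such assignment(s).

0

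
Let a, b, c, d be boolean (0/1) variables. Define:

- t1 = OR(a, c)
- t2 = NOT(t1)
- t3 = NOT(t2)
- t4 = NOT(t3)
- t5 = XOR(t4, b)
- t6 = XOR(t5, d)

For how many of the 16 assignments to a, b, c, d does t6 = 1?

8

t6 = XOR(t5, d) must be 1, so t5 and d differ.
Enumerating the 16 input combinations, 8 give t6 = 1 and 8 give t6 = 0.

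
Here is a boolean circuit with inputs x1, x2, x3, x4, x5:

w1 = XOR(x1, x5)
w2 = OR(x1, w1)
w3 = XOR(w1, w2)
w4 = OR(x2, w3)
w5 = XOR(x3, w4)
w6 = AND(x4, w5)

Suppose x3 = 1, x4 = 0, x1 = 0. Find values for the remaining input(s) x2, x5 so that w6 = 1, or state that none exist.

no solution exists

With x3 = 1, x4 = 0, x1 = 0 fixed, none of the 4 settings of x2, x5 give w6 = 1.
For example, with x2=0, x5=1:
w1 = XOR(x1, x5) = XOR(0, 1) = 1
w2 = OR(x1, w1) = OR(0, 1) = 1
w3 = XOR(w1, w2) = XOR(1, 1) = 0
w4 = OR(x2, w3) = OR(0, 0) = 0
w5 = XOR(x3, w4) = XOR(1, 0) = 1
w6 = AND(x4, w5) = AND(0, 1) = 0
giving w6 = 0 ≠ 1.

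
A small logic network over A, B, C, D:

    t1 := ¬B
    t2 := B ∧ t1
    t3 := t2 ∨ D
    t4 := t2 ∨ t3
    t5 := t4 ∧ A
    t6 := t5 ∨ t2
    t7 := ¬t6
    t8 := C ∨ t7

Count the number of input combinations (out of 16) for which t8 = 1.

t8 = C ∨ t7 must be 1, so at least one of C, t7 is 1.
Enumerating the 16 input combinations, 14 give t8 = 1 and 2 give t8 = 0.

14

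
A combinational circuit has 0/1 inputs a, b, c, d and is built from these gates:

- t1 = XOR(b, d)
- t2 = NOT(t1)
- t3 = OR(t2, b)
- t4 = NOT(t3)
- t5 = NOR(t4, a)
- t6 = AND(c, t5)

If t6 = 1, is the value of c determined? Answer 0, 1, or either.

1

t6 = AND(c, t5) must be 1, so both c = 1 and t5 = 1.
Every assignment with t6 = 1 has c = 1; there are 3 such assignment(s).
  a=0, b=0, c=1, d=0
  a=0, b=1, c=1, d=0
  a=0, b=1, c=1, d=1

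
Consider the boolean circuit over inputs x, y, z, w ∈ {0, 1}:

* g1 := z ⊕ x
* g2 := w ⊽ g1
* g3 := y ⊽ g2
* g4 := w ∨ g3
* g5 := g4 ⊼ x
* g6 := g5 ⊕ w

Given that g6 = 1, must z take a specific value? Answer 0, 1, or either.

Both values of z occur among assignments with g6 = 1:
  z=0: x=0, y=0, z=0, w=0
  z=1: x=0, y=0, z=1, w=0

either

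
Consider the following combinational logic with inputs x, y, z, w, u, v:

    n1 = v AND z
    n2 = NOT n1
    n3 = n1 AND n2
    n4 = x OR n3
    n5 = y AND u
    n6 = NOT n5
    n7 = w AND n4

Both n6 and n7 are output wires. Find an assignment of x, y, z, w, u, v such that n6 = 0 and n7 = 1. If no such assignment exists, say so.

Check with x=1 y=1 z=0 w=1 u=1 v=1:
n1 = v AND z = 1 AND 0 = 0
n2 = NOT n1 = NOT 0 = 1
n3 = n1 AND n2 = 0 AND 1 = 0
n4 = x OR n3 = 1 OR 0 = 1
n5 = y AND u = 1 AND 1 = 1
n6 = NOT n5 = NOT 1 = 0
n7 = w AND n4 = 1 AND 1 = 1
So n6 = 0 and n7 = 1.

x=1 y=1 z=0 w=1 u=1 v=1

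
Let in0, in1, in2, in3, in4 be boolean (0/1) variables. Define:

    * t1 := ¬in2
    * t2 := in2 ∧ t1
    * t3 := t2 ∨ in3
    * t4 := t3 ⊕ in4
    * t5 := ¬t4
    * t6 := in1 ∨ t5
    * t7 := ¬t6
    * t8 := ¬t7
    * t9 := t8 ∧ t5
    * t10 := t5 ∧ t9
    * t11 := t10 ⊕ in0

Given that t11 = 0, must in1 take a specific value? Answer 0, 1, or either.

Both values of in1 occur among assignments with t11 = 0:
  in1=0: in0=0, in1=0, in2=0, in3=0, in4=1
  in1=1: in0=0, in1=1, in2=0, in3=0, in4=1

either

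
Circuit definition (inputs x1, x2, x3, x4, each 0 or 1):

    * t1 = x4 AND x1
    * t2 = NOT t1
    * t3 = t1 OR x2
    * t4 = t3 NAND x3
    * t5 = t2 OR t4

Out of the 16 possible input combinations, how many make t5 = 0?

t5 = t2 OR t4 must be 0, so both t2 = 0 and t4 = 0.
t2 = NOT t1 must be 0, so t1 = 1.
t4 = t3 NAND x3 must be 0, so both t3 = 1 and x3 = 1.
Satisfying assignments:
  x1=1, x2=0, x3=1, x4=1
  x1=1, x2=1, x3=1, x4=1

2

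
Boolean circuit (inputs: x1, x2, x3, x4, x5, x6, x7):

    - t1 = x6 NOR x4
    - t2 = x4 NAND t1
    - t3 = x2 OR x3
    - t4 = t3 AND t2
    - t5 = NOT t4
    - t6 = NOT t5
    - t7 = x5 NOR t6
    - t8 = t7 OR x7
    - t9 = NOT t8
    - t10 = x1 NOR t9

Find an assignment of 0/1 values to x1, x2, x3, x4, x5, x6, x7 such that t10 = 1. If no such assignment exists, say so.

t10 = x1 NOR t9 must be 1, so both x1 = 0 and t9 = 0.
t9 = NOT t8 must be 0, so t8 = 1.
Check with x1=0, x2=1, x3=0, x4=0, x5=1, x6=1, x7=1:
t1 = x6 NOR x4 = 1 NOR 0 = 0
t2 = x4 NAND t1 = 0 NAND 0 = 1
t3 = x2 OR x3 = 1 OR 0 = 1
t4 = t3 AND t2 = 1 AND 1 = 1
t5 = NOT t4 = NOT 1 = 0
t6 = NOT t5 = NOT 0 = 1
t7 = x5 NOR t6 = 1 NOR 1 = 0
t8 = t7 OR x7 = 0 OR 1 = 1
t9 = NOT t8 = NOT 1 = 0
t10 = x1 NOR t9 = 0 NOR 0 = 1
So t10 = 1 as required.

x1=0, x2=1, x3=0, x4=0, x5=1, x6=1, x7=1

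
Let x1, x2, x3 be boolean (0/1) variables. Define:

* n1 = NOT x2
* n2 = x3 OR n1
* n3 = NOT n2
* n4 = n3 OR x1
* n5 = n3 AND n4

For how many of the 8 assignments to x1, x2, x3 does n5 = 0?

6

n5 = n3 AND n4 must be 0, so at least one of n3, n4 is 0.
Satisfying assignments:
  x1=0, x2=0, x3=0
  x1=0, x2=0, x3=1
  x1=0, x2=1, x3=1
  x1=1, x2=0, x3=0
  x1=1, x2=0, x3=1
  x1=1, x2=1, x3=1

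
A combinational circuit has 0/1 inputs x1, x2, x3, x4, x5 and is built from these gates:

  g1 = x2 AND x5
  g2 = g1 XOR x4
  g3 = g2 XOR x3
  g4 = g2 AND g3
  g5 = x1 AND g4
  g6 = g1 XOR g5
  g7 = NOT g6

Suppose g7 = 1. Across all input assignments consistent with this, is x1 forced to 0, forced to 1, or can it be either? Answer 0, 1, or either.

either

Both values of x1 occur among assignments with g7 = 1:
  x1=0: x1=0, x2=0, x3=0, x4=0, x5=0
  x1=1: x1=1, x2=0, x3=0, x4=0, x5=0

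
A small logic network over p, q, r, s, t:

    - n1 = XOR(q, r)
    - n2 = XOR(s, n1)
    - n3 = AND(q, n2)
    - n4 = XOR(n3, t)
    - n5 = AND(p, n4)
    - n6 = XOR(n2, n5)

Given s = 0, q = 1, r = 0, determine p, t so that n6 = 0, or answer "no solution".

p=1, t=0

Check with s = 0, q = 1, r = 0 and p=1, t=0:
n1 = XOR(q, r) = XOR(1, 0) = 1
n2 = XOR(s, n1) = XOR(0, 1) = 1
n3 = AND(q, n2) = AND(1, 1) = 1
n4 = XOR(n3, t) = XOR(1, 0) = 1
n5 = AND(p, n4) = AND(1, 1) = 1
n6 = XOR(n2, n5) = XOR(1, 1) = 0
So n6 = 0.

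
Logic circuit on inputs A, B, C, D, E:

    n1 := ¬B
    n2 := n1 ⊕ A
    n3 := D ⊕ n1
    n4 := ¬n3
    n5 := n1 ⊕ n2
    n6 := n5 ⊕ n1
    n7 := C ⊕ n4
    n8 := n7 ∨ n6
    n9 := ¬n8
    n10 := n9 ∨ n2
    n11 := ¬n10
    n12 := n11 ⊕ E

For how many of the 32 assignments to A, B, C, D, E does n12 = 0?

16

n12 = n11 ⊕ E must be 0, so n11 and E are equal.
Enumerating the 32 input combinations, 16 give n12 = 0 and 16 give n12 = 1.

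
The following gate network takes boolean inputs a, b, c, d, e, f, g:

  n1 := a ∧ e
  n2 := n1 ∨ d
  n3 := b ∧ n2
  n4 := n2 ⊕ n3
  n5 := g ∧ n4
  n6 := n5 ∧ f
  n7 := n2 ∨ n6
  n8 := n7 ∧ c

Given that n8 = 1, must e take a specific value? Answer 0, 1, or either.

Both values of e occur among assignments with n8 = 1:
  e=0: a=0, b=0, c=1, d=1, e=0, f=0, g=0
  e=1: a=0, b=0, c=1, d=1, e=1, f=0, g=0

either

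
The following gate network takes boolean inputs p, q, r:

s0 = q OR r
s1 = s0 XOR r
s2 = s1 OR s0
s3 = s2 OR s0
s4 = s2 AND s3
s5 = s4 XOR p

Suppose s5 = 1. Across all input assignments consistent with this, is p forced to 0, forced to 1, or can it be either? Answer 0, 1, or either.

Both values of p occur among assignments with s5 = 1:
  p=0: p=0, q=0, r=1
  p=1: p=1, q=0, r=0

either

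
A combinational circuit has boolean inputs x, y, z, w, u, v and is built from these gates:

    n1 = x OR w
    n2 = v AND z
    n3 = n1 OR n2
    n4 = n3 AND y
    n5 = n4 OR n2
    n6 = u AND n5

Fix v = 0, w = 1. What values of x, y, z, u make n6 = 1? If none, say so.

x=0 y=1 z=1 u=1

n6 = u AND n5 must be 1, so both u = 1 and n5 = 1.
n5 = n4 OR n2 must be 1, so at least one of n4, n2 is 1.
Check with v = 0, w = 1 and x=0, y=1, z=1, u=1:
n1 = x OR w = 0 OR 1 = 1
n2 = v AND z = 0 AND 1 = 0
n3 = n1 OR n2 = 1 OR 0 = 1
n4 = n3 AND y = 1 AND 1 = 1
n5 = n4 OR n2 = 1 OR 0 = 1
n6 = u AND n5 = 1 AND 1 = 1
So n6 = 1.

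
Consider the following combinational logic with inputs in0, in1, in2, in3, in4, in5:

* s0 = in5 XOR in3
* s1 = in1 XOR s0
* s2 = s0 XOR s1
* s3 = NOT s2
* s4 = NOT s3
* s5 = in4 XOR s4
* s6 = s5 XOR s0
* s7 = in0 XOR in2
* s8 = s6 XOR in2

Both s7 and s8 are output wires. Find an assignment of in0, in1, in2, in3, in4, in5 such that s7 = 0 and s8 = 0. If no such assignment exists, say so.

Check with in0=0, in1=1, in2=0, in3=1, in4=1, in5=1:
s0 = in5 XOR in3 = 1 XOR 1 = 0
s1 = in1 XOR s0 = 1 XOR 0 = 1
s2 = s0 XOR s1 = 0 XOR 1 = 1
s3 = NOT s2 = NOT 1 = 0
s4 = NOT s3 = NOT 0 = 1
s5 = in4 XOR s4 = 1 XOR 1 = 0
s6 = s5 XOR s0 = 0 XOR 0 = 0
s7 = in0 XOR in2 = 0 XOR 0 = 0
s8 = s6 XOR in2 = 0 XOR 0 = 0
So s7 = 0 and s8 = 0.

in0=0, in1=1, in2=0, in3=1, in4=1, in5=1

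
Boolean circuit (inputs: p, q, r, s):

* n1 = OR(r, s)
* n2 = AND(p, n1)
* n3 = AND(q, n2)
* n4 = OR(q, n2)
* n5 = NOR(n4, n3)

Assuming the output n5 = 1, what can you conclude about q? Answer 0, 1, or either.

0

n5 = NOR(n4, n3) must be 1, so both n4 = 0 and n3 = 0.
n4 = OR(q, n2) must be 0, so both q = 0 and n2 = 0.
Every assignment with n5 = 1 has q = 0; there are 5 such assignment(s).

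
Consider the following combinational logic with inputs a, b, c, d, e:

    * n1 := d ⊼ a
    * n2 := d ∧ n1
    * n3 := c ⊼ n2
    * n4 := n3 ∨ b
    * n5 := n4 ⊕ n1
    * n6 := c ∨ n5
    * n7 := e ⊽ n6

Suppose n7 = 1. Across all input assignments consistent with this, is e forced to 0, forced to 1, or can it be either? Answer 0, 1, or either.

0

n7 = e ⊽ n6 must be 1, so both e = 0 and n6 = 0.
Every assignment with n7 = 1 has e = 0; there are 6 such assignment(s).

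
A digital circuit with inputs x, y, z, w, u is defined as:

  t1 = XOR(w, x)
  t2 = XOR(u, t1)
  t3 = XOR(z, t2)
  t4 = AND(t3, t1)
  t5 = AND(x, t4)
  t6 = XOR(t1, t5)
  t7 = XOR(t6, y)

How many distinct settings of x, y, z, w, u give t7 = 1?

16

t7 = XOR(t6, y) must be 1, so t6 and y differ.
Enumerating the 32 input combinations, 16 give t7 = 1 and 16 give t7 = 0.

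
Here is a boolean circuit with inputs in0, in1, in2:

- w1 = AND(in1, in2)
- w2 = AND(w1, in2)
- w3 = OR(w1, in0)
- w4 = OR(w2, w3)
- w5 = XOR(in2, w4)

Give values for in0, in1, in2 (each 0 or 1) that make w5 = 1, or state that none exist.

w5 = XOR(in2, w4) must be 1, so in2 and w4 differ.
Check with in0=0, in1=0, in2=1:
w1 = AND(in1, in2) = AND(0, 1) = 0
w2 = AND(w1, in2) = AND(0, 1) = 0
w3 = OR(w1, in0) = OR(0, 0) = 0
w4 = OR(w2, w3) = OR(0, 0) = 0
w5 = XOR(in2, w4) = XOR(1, 0) = 1
So w5 = 1 as required.

in0=0, in1=0, in2=1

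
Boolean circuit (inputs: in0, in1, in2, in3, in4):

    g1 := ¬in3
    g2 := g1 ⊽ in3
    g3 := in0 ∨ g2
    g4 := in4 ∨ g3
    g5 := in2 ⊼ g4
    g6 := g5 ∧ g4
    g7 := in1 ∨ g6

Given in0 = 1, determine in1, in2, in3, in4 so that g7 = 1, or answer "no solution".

Check with in0 = 1 and in1=1, in2=0, in3=0, in4=1:
g1 = ¬in3 = ¬0 = 1
g2 = g1 ⊽ in3 = 1 ⊽ 0 = 0
g3 = in0 ∨ g2 = 1 ∨ 0 = 1
g4 = in4 ∨ g3 = 1 ∨ 1 = 1
g5 = in2 ⊼ g4 = 0 ⊼ 1 = 1
g6 = g5 ∧ g4 = 1 ∧ 1 = 1
g7 = in1 ∨ g6 = 1 ∨ 1 = 1
So g7 = 1.

in1=1, in2=0, in3=0, in4=1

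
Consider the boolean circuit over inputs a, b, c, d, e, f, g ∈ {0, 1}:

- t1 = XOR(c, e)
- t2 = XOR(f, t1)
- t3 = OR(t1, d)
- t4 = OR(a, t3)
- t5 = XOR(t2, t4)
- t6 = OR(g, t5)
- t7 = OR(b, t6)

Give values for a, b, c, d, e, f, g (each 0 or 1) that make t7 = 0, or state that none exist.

Check with a=1, b=0, c=0, d=0, e=0, f=1, g=0:
t1 = XOR(c, e) = XOR(0, 0) = 0
t2 = XOR(f, t1) = XOR(1, 0) = 1
t3 = OR(t1, d) = OR(0, 0) = 0
t4 = OR(a, t3) = OR(1, 0) = 1
t5 = XOR(t2, t4) = XOR(1, 1) = 0
t6 = OR(g, t5) = OR(0, 0) = 0
t7 = OR(b, t6) = OR(0, 0) = 0
So t7 = 0 as required.

a=1, b=0, c=0, d=0, e=0, f=1, g=0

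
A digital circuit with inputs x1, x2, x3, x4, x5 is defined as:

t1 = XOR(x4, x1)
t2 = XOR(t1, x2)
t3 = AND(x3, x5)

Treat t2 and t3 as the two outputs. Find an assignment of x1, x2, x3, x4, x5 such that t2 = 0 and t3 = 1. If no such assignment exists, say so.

x1=0, x2=0, x3=1, x4=0, x5=1

Check with x1=0, x2=0, x3=1, x4=0, x5=1:
t1 = XOR(x4, x1) = XOR(0, 0) = 0
t2 = XOR(t1, x2) = XOR(0, 0) = 0
t3 = AND(x3, x5) = AND(1, 1) = 1
So t2 = 0 and t3 = 1.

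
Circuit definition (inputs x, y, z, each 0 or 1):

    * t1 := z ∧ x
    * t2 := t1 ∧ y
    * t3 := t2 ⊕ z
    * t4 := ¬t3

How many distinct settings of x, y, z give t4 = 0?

3

t4 = ¬t3 must be 0, so t3 = 1.
t3 = t2 ⊕ z must be 1, so t2 and z differ.
Satisfying assignments:
  x=0, y=0, z=1
  x=0, y=1, z=1
  x=1, y=0, z=1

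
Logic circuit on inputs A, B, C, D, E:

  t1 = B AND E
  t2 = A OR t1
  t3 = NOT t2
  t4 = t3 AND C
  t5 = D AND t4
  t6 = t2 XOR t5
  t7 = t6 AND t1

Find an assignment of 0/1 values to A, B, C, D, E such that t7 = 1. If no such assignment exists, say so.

t7 = t6 AND t1 must be 1, so both t6 = 1 and t1 = 1.
t6 = t2 XOR t5 must be 1, so t2 and t5 differ.
Check with A=1, B=1, C=1, D=1, E=1:
t1 = B AND E = 1 AND 1 = 1
t2 = A OR t1 = 1 OR 1 = 1
t3 = NOT t2 = NOT 1 = 0
t4 = t3 AND C = 0 AND 1 = 0
t5 = D AND t4 = 1 AND 0 = 0
t6 = t2 XOR t5 = 1 XOR 0 = 1
t7 = t6 AND t1 = 1 AND 1 = 1
So t7 = 1 as required.

A=1, B=1, C=1, D=1, E=1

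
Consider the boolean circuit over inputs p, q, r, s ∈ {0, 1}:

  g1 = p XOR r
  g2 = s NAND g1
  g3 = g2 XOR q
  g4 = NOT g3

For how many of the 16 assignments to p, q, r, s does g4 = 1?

8

g4 = NOT g3 must be 1, so g3 = 0.
g3 = g2 XOR q must be 0, so g2 and q are equal.
Enumerating the 16 input combinations, 8 give g4 = 1 and 8 give g4 = 0.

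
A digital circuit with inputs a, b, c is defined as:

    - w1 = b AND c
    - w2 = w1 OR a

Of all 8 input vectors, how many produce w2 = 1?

5

w2 = w1 OR a must be 1, so at least one of w1, a is 1.
Enumerating the 8 input combinations, 5 give w2 = 1 and 3 give w2 = 0.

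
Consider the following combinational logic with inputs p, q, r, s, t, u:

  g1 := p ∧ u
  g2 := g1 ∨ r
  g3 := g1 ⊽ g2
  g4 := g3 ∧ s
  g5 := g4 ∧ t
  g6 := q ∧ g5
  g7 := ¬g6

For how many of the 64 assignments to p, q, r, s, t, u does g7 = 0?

3

g7 = ¬g6 must be 0, so g6 = 1.
Enumerating the 64 input combinations, 3 give g7 = 0 and 61 give g7 = 1.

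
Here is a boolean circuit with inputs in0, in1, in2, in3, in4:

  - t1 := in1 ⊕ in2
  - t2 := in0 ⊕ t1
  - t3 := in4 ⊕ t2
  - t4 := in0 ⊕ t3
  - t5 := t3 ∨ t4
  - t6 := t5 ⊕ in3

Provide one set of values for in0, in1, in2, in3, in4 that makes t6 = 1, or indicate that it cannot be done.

t6 = t5 ⊕ in3 must be 1, so t5 and in3 differ.
Check with in0=0, in1=1, in2=1, in3=1, in4=0:
t1 = in1 ⊕ in2 = 1 ⊕ 1 = 0
t2 = in0 ⊕ t1 = 0 ⊕ 0 = 0
t3 = in4 ⊕ t2 = 0 ⊕ 0 = 0
t4 = in0 ⊕ t3 = 0 ⊕ 0 = 0
t5 = t3 ∨ t4 = 0 ∨ 0 = 0
t6 = t5 ⊕ in3 = 0 ⊕ 1 = 1
So t6 = 1 as required.

in0=0, in1=1, in2=1, in3=1, in4=0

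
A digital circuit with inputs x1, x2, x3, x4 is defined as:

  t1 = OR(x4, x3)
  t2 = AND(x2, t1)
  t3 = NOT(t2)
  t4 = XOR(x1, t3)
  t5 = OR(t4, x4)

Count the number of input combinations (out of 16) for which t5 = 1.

12

t5 = OR(t4, x4) must be 1, so at least one of t4, x4 is 1.
Enumerating the 16 input combinations, 12 give t5 = 1 and 4 give t5 = 0.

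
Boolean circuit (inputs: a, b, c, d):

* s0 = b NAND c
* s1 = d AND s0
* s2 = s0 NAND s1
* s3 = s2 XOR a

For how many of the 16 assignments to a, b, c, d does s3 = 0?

8

s3 = s2 XOR a must be 0, so s2 and a are equal.
Enumerating the 16 input combinations, 8 give s3 = 0 and 8 give s3 = 1.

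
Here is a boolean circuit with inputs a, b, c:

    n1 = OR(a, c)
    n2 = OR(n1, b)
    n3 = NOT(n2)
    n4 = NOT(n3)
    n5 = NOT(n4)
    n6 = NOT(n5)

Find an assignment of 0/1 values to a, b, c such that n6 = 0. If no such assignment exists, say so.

Check with a=0, b=0, c=0:
n1 = OR(a, c) = OR(0, 0) = 0
n2 = OR(n1, b) = OR(0, 0) = 0
n3 = NOT(n2) = NOT 0 = 1
n4 = NOT(n3) = NOT 1 = 0
n5 = NOT(n4) = NOT 0 = 1
n6 = NOT(n5) = NOT 1 = 0
So n6 = 0 as required.

a=0, b=0, c=0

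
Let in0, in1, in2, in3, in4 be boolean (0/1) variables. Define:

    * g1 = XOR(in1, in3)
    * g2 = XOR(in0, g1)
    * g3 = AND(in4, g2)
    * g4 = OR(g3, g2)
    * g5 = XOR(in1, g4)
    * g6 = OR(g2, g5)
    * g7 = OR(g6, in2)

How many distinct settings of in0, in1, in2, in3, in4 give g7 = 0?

4

g7 = OR(g6, in2) must be 0, so both g6 = 0 and in2 = 0.
g6 = OR(g2, g5) must be 0, so both g2 = 0 and g5 = 0.
g2 = XOR(in0, g1) must be 0, so in0 and g1 are equal.
Satisfying assignments:
  in0=0, in1=0, in2=0, in3=0, in4=0
  in0=0, in1=0, in2=0, in3=0, in4=1
  in0=1, in1=0, in2=0, in3=1, in4=0
  in0=1, in1=0, in2=0, in3=1, in4=1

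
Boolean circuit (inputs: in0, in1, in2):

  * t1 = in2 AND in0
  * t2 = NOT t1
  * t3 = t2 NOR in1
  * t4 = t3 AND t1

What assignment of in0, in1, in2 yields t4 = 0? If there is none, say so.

t4 = t3 AND t1 must be 0, so at least one of t3, t1 is 0.
Check with in0=1, in1=0, in2=0:
t1 = in2 AND in0 = 0 AND 1 = 0
t2 = NOT t1 = NOT 0 = 1
t3 = t2 NOR in1 = 1 NOR 0 = 0
t4 = t3 AND t1 = 0 AND 0 = 0
So t4 = 0 as required.

in0=1, in1=0, in2=0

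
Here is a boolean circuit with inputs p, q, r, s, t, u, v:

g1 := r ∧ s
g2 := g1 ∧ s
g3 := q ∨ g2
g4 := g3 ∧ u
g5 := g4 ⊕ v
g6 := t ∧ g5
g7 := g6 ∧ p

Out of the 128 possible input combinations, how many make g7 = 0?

112

g7 = g6 ∧ p must be 0, so at least one of g6, p is 0.
Enumerating the 128 input combinations, 112 give g7 = 0 and 16 give g7 = 1.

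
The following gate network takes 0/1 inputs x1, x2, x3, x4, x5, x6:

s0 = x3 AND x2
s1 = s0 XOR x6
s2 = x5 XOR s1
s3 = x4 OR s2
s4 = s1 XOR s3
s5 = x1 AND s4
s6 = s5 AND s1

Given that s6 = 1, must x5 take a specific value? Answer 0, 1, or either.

s6 = s5 AND s1 must be 1, so both s5 = 1 and s1 = 1.
s5 = x1 AND s4 must be 1, so both x1 = 1 and s4 = 1.
s1 = s0 XOR x6 must be 1, so s0 and x6 differ.
Every assignment with s6 = 1 has x5 = 1; there are 4 such assignment(s).
  x1=1, x2=0, x3=0, x4=0, x5=1, x6=1
  x1=1, x2=0, x3=1, x4=0, x5=1, x6=1
  x1=1, x2=1, x3=0, x4=0, x5=1, x6=1
  x1=1, x2=1, x3=1, x4=0, x5=1, x6=0

1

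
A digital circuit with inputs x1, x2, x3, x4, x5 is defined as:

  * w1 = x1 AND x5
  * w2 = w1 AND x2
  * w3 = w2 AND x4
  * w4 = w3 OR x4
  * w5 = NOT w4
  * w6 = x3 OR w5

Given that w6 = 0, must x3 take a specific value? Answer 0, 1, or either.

0

w6 = x3 OR w5 must be 0, so both x3 = 0 and w5 = 0.
w5 = NOT w4 must be 0, so w4 = 1.
w4 = w3 OR x4 must be 1, so at least one of w3, x4 is 1.
Every assignment with w6 = 0 has x3 = 0; there are 8 such assignment(s).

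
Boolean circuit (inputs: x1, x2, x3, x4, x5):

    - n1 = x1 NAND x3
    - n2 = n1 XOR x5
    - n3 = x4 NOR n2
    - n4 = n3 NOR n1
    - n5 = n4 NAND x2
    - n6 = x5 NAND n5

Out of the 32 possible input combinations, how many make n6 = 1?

n6 = x5 NAND n5 must be 1, so at least one of x5, n5 is 0.
Enumerating the 32 input combinations, 18 give n6 = 1 and 14 give n6 = 0.

18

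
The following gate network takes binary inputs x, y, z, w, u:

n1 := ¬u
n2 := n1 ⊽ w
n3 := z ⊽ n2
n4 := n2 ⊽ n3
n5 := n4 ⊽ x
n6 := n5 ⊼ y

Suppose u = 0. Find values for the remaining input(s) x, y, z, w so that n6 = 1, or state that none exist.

x=1 y=0 z=1 w=0

n6 = n5 ⊼ y must be 1, so at least one of n5, y is 0.
Check with u = 0 and x=1, y=0, z=1, w=0:
n1 = ¬u = ¬0 = 1
n2 = n1 ⊽ w = 1 ⊽ 0 = 0
n3 = z ⊽ n2 = 1 ⊽ 0 = 0
n4 = n2 ⊽ n3 = 0 ⊽ 0 = 1
n5 = n4 ⊽ x = 1 ⊽ 1 = 0
n6 = n5 ⊼ y = 0 ⊼ 0 = 1
So n6 = 1.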